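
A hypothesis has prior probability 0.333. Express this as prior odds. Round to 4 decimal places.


Odds = P(H) / P(not H) = 0.333 / 0.667
= 0.4993

0.4993


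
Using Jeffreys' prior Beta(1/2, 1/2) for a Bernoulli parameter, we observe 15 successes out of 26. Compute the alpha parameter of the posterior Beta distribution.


Conjugate update: Beta(0.5 + k, 0.5 + n - k).
k = 15, n - k = 11
Posterior alpha = 0.5 + k = 0.5 + 15 = 15.5

15.5


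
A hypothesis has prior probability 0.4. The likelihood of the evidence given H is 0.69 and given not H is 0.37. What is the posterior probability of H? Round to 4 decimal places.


Using Bayes' theorem:
P(E) = 0.4 * 0.69 + 0.6 * 0.37
P(E) = 0.498
P(H|E) = (0.4 * 0.69) / 0.498 = 0.5542

0.5542


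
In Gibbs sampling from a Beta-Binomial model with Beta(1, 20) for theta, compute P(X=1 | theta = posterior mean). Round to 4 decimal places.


Posterior mean = alpha/(alpha+beta) = 1/21 = 0.0476
P(X=1|theta=mean) = theta = 0.0476

0.0476


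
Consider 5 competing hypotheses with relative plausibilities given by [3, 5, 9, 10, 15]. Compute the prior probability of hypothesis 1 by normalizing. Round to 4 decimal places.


Sum of weights = 3 + 5 + 9 + 10 + 15 = 42
Normalized prior for H1 = 3 / 42
= 0.0714

0.0714


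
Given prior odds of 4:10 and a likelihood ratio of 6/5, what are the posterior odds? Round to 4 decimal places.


Posterior odds = prior odds * LR
Prior odds = 4/10 = 0.4
LR = 6/5 = 1.2
Posterior odds = 0.4 * 1.2 = 0.48

0.48


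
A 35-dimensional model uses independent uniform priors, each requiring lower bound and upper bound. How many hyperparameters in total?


Per parameter: 2 (lower bound and upper bound).
Total = 35 * 2 = 70

70


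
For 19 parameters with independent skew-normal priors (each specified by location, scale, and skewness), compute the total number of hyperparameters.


A skew-normal prior has 3 hyperparameters per parameter.
Total = 19 * 3 = 57

57


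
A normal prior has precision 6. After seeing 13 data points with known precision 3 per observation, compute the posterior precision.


In the conjugate normal model, precisions add:
tau_posterior = tau_prior + n * tau_data
= 6 + 13*3 = 45

45


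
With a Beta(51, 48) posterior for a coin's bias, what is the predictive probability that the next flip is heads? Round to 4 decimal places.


The predictive probability equals the posterior mean.
P(next = heads) = alpha / (alpha + beta)
= 51 / 99 = 0.5152

0.5152


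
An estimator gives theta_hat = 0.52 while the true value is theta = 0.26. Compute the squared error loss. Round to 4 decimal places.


The squared error loss is (theta_hat - theta)^2
= (0.52 - 0.26)^2
= (0.26)^2 = 0.0676

0.0676


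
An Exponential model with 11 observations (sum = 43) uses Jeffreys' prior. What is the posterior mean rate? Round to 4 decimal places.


Posterior Gamma(11, 43)
E[lambda] = 11/43 = 0.2558

0.2558


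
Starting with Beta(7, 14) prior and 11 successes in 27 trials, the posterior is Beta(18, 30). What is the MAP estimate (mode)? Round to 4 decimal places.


The mode of Beta(a, b) when a > 1 and b > 1 is (a-1)/(a+b-2)
= (18 - 1) / (18 + 30 - 2)
= 17 / 46
= 0.3696

0.3696


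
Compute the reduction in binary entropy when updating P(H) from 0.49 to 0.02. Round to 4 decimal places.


H_before = -p*log2(p) - (1-p)*log2(1-p) for p=0.49: 0.9997
H_after for p=0.02: 0.1414
Reduction = 0.9997 - 0.1414 = 0.8583

0.8583


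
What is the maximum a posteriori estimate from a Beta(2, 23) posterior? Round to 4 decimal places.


The MAP estimate equals the mode of the distribution.
Mode of Beta(a,b) = (a-1)/(a+b-2)
= 1/23
= 0.0435

0.0435


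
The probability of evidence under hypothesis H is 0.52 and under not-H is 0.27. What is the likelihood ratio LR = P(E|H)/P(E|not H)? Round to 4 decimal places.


LR = 0.52 / 0.27
= 1.9259

1.9259


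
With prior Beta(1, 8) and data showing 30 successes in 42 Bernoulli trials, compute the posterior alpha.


Conjugate update: alpha_posterior = alpha_prior + k
= 1 + 30 = 31

31


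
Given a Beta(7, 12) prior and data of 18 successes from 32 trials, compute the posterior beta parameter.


Number of failures = 32 - 18 = 14
Posterior beta = 12 + 14 = 26

26


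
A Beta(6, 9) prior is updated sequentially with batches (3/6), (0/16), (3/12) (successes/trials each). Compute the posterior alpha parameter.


Sequential conjugate updating is equivalent to a single batch update.
Total successes across all batches = 6
alpha_posterior = alpha_prior + total_successes = 6 + 6
= 12

12


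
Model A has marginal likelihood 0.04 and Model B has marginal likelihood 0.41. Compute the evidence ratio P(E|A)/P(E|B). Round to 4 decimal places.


Evidence ratio = P(E|A) / P(E|B)
= 0.04 / 0.41
= 0.0976

0.0976


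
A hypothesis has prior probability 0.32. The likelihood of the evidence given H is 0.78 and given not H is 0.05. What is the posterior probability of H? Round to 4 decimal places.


Using Bayes' theorem:
P(E) = 0.32 * 0.78 + 0.68 * 0.05
P(E) = 0.2836
P(H|E) = (0.32 * 0.78) / 0.2836 = 0.8801

0.8801


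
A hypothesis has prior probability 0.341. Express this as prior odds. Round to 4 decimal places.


Odds = P(H) / P(not H) = 0.341 / 0.659
= 0.5175

0.5175


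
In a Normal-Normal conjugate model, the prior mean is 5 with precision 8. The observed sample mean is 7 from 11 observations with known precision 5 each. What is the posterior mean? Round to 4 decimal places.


Posterior precision = tau0 + n*tau = 8 + 11*5 = 63
Posterior mean = (tau0*mu0 + n*tau*xbar) / posterior_precision
= (8*5 + 11*5*7) / 63
= 425 / 63 = 6.746

6.746


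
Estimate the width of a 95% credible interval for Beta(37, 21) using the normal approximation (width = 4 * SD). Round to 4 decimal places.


For Beta(a,b): Var = ab/((a+b)^2(a+b+1))
Var = 0.0039, SD = 0.0626
Approximate 95% CI width = 4 * 0.0626 = 0.2503

0.2503


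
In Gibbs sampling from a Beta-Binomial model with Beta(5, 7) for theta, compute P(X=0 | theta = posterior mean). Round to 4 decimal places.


Posterior mean = alpha/(alpha+beta) = 5/12 = 0.4167
P(X=0|theta=mean) = 1 - theta = 0.5833

0.5833


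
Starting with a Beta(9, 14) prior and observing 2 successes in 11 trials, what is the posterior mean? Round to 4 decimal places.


Posterior parameters: alpha = 9 + 2 = 11
beta = 14 + 9 = 23
Posterior mean = alpha / (alpha + beta) = 11 / 34
= 0.3235

0.3235


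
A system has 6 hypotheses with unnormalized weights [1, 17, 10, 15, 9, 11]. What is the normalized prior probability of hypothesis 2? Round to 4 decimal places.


The normalized prior is the weight divided by the total.
Total weight = 63
P(H2) = 17 / 63 = 0.2698

0.2698


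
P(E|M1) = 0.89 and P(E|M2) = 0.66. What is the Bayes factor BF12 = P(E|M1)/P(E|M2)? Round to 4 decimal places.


Bayes factor BF12 = P(E|M1) / P(E|M2)
= 0.89 / 0.66
= 1.3485

1.3485


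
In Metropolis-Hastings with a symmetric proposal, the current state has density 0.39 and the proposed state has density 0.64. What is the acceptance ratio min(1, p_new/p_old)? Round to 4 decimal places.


Ratio = p_new / p_old = 0.64 / 0.39 = 1.641
Acceptance = min(1, 1.641) = 1.0

1.0


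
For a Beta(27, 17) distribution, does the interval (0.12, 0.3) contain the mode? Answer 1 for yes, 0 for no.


Mode of Beta(a,b) = (a-1)/(a+b-2)
= (27-1)/(27+17-2) = 0.619
Check: 0.12 <= 0.619 <= 0.3?
Result: 0

0


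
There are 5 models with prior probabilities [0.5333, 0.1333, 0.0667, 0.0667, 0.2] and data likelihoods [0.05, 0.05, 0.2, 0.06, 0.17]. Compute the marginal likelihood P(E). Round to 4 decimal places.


P(E) = sum over models of P(M_i) * P(E|M_i)
= 0.5333*0.05 + 0.1333*0.05 + 0.0667*0.2 + 0.0667*0.06 + 0.2*0.17
= 0.0847

0.0847


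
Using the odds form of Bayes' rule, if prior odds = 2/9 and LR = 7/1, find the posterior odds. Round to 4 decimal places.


Bayes' rule in odds form: posterior odds = prior odds * LR
= (2 * 7) / (9 * 1)
= 14/9 = 1.5556

1.5556


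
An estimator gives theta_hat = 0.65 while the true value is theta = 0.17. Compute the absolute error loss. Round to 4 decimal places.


The absolute error loss is |theta_hat - theta|
= |0.65 - 0.17|
= 0.48

0.48


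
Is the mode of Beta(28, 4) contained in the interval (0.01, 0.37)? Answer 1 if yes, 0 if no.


Mode = (a-1)/(a+b-2) = 27/30 = 0.9
Interval: (0.01, 0.37)
Contains mode? 0

0


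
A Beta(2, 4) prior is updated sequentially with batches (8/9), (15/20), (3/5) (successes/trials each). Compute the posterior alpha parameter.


Sequential conjugate updating is equivalent to a single batch update.
Total successes across all batches = 26
alpha_posterior = alpha_prior + total_successes = 2 + 26
= 28

28


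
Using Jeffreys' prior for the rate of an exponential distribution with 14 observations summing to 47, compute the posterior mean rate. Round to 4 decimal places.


Jeffreys' prior leads to posterior Gamma(14, 47).
Mean = 14/47 = 0.2979

0.2979


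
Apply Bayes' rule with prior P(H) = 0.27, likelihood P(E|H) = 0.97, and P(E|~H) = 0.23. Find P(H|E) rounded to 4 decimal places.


Step 1: Compute marginal P(E) = P(E|H)P(H) + P(E|~H)P(~H)
= 0.97*0.27 + 0.23*0.73 = 0.4298
Step 2: P(H|E) = P(E|H)P(H)/P(E) = 0.2619/0.4298
= 0.6094

0.6094


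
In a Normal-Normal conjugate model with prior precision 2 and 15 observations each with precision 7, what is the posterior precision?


Posterior precision = prior precision + n * observation precision
= 2 + 15 * 7
= 2 + 105 = 107

107


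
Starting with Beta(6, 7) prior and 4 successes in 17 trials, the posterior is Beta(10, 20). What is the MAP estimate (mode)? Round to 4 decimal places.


The mode of Beta(a, b) when a > 1 and b > 1 is (a-1)/(a+b-2)
= (10 - 1) / (10 + 20 - 2)
= 9 / 28
= 0.3214

0.3214


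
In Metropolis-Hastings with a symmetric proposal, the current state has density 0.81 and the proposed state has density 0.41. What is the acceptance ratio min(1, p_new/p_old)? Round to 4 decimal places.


Ratio = p_new / p_old = 0.41 / 0.81 = 0.5062
Acceptance = min(1, 0.5062) = 0.5062

0.5062


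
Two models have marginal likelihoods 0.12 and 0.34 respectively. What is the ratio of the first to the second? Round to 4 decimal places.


Evidence ratio = 0.12 / 0.34
= 0.3529

0.3529


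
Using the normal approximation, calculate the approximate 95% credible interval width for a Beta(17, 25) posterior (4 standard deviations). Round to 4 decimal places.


Var(Beta) = 17*25/(42^2 * 43) = 0.0056
SD = 0.0749
Width ~ 4*SD = 0.2994

0.2994


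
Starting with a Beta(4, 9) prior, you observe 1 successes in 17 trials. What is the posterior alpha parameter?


For a Beta-Binomial conjugate model:
Posterior alpha = prior alpha + number of successes
= 4 + 1 = 5

5


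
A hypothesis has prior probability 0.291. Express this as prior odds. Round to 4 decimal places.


Odds = P(H) / P(not H) = 0.291 / 0.709
= 0.4104

0.4104


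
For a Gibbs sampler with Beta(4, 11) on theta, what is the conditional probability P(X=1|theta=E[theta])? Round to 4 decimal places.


E[theta] = 4/(4+11) = 0.2667
P(X=1|theta) = theta = 0.2667

0.2667


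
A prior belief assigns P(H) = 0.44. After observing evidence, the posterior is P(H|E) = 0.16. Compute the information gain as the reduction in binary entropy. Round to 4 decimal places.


H(prior) = -0.44*log2(0.44) - 0.56*log2(0.56)
= 0.9896
H(post) = -0.16*log2(0.16) - 0.84*log2(0.84)
= 0.6343
IG = 0.9896 - 0.6343 = 0.3553

0.3553


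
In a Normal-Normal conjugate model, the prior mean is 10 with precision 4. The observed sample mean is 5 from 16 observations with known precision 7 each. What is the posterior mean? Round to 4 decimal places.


Posterior precision = tau0 + n*tau = 4 + 16*7 = 116
Posterior mean = (tau0*mu0 + n*tau*xbar) / posterior_precision
= (4*10 + 16*7*5) / 116
= 600 / 116 = 5.1724

5.1724


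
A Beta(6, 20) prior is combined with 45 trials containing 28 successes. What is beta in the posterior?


In conjugate updating:
beta_posterior = beta_prior + (n - k)
= 20 + (45 - 28)
= 20 + 17 = 37

37


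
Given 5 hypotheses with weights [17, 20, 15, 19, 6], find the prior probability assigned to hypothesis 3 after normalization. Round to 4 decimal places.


To normalize, divide each weight by the sum of all weights.
Sum = 77
Prior(H3) = 15/77 = 0.1948

0.1948


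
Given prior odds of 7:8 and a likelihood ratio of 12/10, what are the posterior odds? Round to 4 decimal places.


Posterior odds = prior odds * LR
Prior odds = 7/8 = 0.875
LR = 12/10 = 1.2
Posterior odds = 0.875 * 1.2 = 1.05

1.05


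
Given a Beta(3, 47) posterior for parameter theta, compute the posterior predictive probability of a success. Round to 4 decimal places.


For a Beta-Bernoulli model, the predictive probability is the mean:
P(success) = 3/(3+47) = 3/50 = 0.06

0.06


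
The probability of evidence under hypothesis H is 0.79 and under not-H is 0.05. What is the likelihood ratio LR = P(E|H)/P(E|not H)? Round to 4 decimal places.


LR = 0.79 / 0.05
= 15.8

15.8


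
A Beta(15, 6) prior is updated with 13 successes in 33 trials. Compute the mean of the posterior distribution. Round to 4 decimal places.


After update: Beta(28, 26)
Mean = 28 / (28 + 26) = 28 / 54
= 0.5185

0.5185


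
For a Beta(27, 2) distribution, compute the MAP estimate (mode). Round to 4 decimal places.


MAP = mode = (a-1)/(a+b-2)
= (27-1)/(27+2-2)
= 26/27 = 0.963

0.963


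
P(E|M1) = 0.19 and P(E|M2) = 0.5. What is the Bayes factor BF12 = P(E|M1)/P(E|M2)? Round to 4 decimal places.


Bayes factor BF12 = P(E|M1) / P(E|M2)
= 0.19 / 0.5
= 0.38

0.38


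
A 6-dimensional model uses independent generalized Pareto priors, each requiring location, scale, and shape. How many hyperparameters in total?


Per parameter: 3 (location, scale, and shape).
Total = 6 * 3 = 18

18


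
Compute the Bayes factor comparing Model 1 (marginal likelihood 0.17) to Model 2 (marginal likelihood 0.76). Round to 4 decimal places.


BF12 = marginal likelihood of M1 / marginal likelihood of M2
= 0.17/0.76
= 0.2237

0.2237


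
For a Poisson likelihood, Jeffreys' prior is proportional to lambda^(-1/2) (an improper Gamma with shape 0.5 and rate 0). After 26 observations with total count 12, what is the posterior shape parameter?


Jeffreys' prior for Poisson is proportional to lambda^(-1/2).
Posterior is Gamma(0.5 + S, 0 + n) = Gamma(0.5 + 12, 26).
Posterior shape = 0.5 + S = 0.5 + 12 = 12.5

12.5


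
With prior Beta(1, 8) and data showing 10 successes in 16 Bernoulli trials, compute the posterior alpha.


Conjugate update: alpha_posterior = alpha_prior + k
= 1 + 10 = 11

11


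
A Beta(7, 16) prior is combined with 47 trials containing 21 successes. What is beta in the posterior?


In conjugate updating:
beta_posterior = beta_prior + (n - k)
= 16 + (47 - 21)
= 16 + 26 = 42

42


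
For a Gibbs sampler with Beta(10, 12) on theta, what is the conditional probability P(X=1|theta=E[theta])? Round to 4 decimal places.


E[theta] = 10/(10+12) = 0.4545
P(X=1|theta) = theta = 0.4545

0.4545


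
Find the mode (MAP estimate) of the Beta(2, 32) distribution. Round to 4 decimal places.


For Beta(a,b) with a,b > 1:
Mode = (a-1)/(a+b-2) = (2-1)/(34-2)
= 1/32 = 0.0312

0.0312


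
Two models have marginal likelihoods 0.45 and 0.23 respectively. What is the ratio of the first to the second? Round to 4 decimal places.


Evidence ratio = 0.45 / 0.23
= 1.9565

1.9565


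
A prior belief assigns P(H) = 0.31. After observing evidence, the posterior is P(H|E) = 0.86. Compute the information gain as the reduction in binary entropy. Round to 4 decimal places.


H(prior) = -0.31*log2(0.31) - 0.69*log2(0.69)
= 0.8932
H(post) = -0.86*log2(0.86) - 0.14*log2(0.14)
= 0.5842
IG = 0.8932 - 0.5842 = 0.3089

0.3089


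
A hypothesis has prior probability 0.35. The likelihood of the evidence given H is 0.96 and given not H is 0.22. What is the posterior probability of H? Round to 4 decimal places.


Using Bayes' theorem:
P(E) = 0.35 * 0.96 + 0.65 * 0.22
P(E) = 0.479
P(H|E) = (0.35 * 0.96) / 0.479 = 0.7015

0.7015


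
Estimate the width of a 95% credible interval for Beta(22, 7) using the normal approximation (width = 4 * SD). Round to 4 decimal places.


For Beta(a,b): Var = ab/((a+b)^2(a+b+1))
Var = 0.0061, SD = 0.0781
Approximate 95% CI width = 4 * 0.0781 = 0.3125

0.3125


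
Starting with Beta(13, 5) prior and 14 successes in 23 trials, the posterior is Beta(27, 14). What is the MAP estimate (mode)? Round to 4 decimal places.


The mode of Beta(a, b) when a > 1 and b > 1 is (a-1)/(a+b-2)
= (27 - 1) / (27 + 14 - 2)
= 26 / 39
= 0.6667

0.6667


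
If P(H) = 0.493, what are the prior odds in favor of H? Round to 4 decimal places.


Prior odds = P(H) / (1 - P(H))
= 0.493 / 0.507
= 0.9724

0.9724


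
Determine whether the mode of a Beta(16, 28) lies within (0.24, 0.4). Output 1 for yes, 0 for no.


First find the mode: (a-1)/(a+b-2) = 0.3571
Is 0.3571 in (0.24, 0.4)? 1

1


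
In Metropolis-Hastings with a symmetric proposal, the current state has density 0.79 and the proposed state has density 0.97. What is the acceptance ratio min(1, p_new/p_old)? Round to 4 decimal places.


Ratio = p_new / p_old = 0.97 / 0.79 = 1.2278
Acceptance = min(1, 1.2278) = 1.0

1.0


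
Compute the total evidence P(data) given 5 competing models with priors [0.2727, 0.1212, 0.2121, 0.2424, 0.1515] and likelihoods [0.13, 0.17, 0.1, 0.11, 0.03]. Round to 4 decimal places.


Marginal likelihood = sum P(model_i) * P(data|model_i)
Model 1: 0.2727 * 0.13 = 0.0355
Model 2: 0.1212 * 0.17 = 0.0206
Model 3: 0.2121 * 0.1 = 0.0212
Model 4: 0.2424 * 0.11 = 0.0267
Model 5: 0.1515 * 0.03 = 0.0045
Total = 0.1085

0.1085


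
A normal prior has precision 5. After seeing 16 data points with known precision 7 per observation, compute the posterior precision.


In the conjugate normal model, precisions add:
tau_posterior = tau_prior + n * tau_data
= 5 + 16*7 = 117

117


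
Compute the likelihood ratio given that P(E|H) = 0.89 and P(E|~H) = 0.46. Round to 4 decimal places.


LR = P(E|H) / P(E|~H)
= 0.89 / 0.46 = 1.9348

1.9348


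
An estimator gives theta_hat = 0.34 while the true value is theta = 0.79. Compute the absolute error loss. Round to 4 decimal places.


The absolute error loss is |theta_hat - theta|
= |0.34 - 0.79|
= 0.45

0.45


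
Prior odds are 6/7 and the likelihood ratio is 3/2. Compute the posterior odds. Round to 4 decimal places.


Posterior odds = prior odds * likelihood ratio
= (6/7) * (3/2)
= 18 / 14
= 1.2857

1.2857


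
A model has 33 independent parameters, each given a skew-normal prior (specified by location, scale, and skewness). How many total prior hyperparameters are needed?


Each skew-normal prior needs 3 hyperparameters (location, scale, and skewness).
Total = 3 * 33 = 99

99


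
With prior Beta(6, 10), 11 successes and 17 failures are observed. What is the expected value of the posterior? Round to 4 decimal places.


Posterior = Beta(17, 27)
E[theta] = alpha/(alpha+beta)
= 17/44 = 0.3864

0.3864


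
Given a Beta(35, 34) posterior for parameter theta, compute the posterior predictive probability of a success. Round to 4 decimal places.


For a Beta-Bernoulli model, the predictive probability is the mean:
P(success) = 35/(35+34) = 35/69 = 0.5072

0.5072


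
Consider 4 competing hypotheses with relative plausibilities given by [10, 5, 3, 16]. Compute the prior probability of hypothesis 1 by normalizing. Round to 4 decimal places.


Sum of weights = 10 + 5 + 3 + 16 = 34
Normalized prior for H1 = 10 / 34
= 0.2941

0.2941


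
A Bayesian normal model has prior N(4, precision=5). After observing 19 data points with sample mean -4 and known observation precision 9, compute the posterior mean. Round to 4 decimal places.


Posterior mean = (prior_precision * prior_mean + n * data_precision * data_mean) / (prior_precision + n * data_precision)
Numerator = 5*4 + 19*9*-4 = -664
Denominator = 5 + 19*9 = 176
Posterior mean = -3.7727

-3.7727


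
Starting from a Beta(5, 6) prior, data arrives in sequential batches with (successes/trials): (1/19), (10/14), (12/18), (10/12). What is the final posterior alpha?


In sequential Bayesian updating, we sum all successes.
Total successes = 33
Final alpha = 5 + 33 = 38

38


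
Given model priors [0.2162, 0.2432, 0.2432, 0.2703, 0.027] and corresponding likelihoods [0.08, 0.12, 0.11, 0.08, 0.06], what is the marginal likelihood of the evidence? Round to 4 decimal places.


P(E) = sum_i P(M_i) P(E|M_i)
= 0.0173 + 0.0292 + 0.0268 + 0.0216 + 0.0016
= 0.0965

0.0965


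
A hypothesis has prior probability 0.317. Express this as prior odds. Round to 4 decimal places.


Odds = P(H) / P(not H) = 0.317 / 0.683
= 0.4641

0.4641


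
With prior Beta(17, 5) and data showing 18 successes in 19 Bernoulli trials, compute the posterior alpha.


Conjugate update: alpha_posterior = alpha_prior + k
= 17 + 18 = 35

35


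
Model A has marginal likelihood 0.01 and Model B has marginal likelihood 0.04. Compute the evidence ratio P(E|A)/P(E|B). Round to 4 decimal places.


Evidence ratio = P(E|A) / P(E|B)
= 0.01 / 0.04
= 0.25

0.25


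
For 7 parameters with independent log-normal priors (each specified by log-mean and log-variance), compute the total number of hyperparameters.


A log-normal prior has 2 hyperparameters per parameter.
Total = 7 * 2 = 14

14


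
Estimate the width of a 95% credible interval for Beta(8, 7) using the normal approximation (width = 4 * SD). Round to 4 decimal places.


For Beta(a,b): Var = ab/((a+b)^2(a+b+1))
Var = 0.0156, SD = 0.1247
Approximate 95% CI width = 4 * 0.1247 = 0.4989

0.4989


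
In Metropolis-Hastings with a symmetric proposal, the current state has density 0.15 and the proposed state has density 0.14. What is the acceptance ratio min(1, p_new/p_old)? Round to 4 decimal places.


Ratio = p_new / p_old = 0.14 / 0.15 = 0.9333
Acceptance = min(1, 0.9333) = 0.9333

0.9333


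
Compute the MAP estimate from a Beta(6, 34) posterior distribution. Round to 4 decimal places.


MAP = mode of Beta distribution
= (alpha - 1)/(alpha + beta - 2)
= (6-1)/(6+34-2)
= 5/38 = 0.1316

0.1316


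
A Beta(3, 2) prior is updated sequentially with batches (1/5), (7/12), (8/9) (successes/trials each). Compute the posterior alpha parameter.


Sequential conjugate updating is equivalent to a single batch update.
Total successes across all batches = 16
alpha_posterior = alpha_prior + total_successes = 3 + 16
= 19

19


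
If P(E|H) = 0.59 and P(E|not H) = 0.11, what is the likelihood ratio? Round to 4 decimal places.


Likelihood ratio = P(E|H) / P(E|not H)
= 0.59 / 0.11
= 5.3636

5.3636


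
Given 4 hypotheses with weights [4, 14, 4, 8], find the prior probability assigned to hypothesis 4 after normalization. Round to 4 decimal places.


To normalize, divide each weight by the sum of all weights.
Sum = 30
Prior(H4) = 8/30 = 0.2667

0.2667


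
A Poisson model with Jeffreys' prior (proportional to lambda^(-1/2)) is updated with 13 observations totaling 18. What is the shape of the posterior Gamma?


Posterior = Gamma(0.5 + S, n)
= Gamma(0.5 + 18, 13)
Posterior shape = 0.5 + S = 0.5 + 18 = 18.5

18.5


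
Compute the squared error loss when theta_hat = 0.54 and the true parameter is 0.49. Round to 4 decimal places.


L = (theta_hat - theta_true)^2
= (0.54 - 0.49)^2
= 0.05^2 = 0.0025

0.0025


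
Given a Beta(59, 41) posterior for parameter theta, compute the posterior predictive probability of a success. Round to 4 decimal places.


For a Beta-Bernoulli model, the predictive probability is the mean:
P(success) = 59/(59+41) = 59/100 = 0.59

0.59


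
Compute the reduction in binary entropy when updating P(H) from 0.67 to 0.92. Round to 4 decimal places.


H_before = -p*log2(p) - (1-p)*log2(1-p) for p=0.67: 0.9149
H_after for p=0.92: 0.4022
Reduction = 0.9149 - 0.4022 = 0.5127

0.5127


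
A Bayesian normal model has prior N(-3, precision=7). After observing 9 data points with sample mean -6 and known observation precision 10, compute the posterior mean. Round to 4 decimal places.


Posterior mean = (prior_precision * prior_mean + n * data_precision * data_mean) / (prior_precision + n * data_precision)
Numerator = 7*-3 + 9*10*-6 = -561
Denominator = 7 + 9*10 = 97
Posterior mean = -5.7835

-5.7835


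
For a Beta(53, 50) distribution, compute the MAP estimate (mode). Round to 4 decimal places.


MAP = mode = (a-1)/(a+b-2)
= (53-1)/(53+50-2)
= 52/101 = 0.5149

0.5149


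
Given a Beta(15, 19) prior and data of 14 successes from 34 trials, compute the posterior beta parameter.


Number of failures = 34 - 14 = 20
Posterior beta = 19 + 20 = 39

39


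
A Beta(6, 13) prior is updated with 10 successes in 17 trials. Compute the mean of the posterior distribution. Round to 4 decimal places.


After update: Beta(16, 20)
Mean = 16 / (16 + 20) = 16 / 36
= 0.4444

0.4444


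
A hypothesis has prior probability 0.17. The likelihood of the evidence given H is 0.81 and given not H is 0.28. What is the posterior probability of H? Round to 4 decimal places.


Using Bayes' theorem:
P(E) = 0.17 * 0.81 + 0.83 * 0.28
P(E) = 0.3701
P(H|E) = (0.17 * 0.81) / 0.3701 = 0.3721

0.3721


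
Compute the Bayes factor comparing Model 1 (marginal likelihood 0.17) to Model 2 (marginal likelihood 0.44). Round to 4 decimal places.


BF12 = marginal likelihood of M1 / marginal likelihood of M2
= 0.17/0.44
= 0.3864

0.3864


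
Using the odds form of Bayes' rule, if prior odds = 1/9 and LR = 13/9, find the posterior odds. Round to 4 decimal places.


Bayes' rule in odds form: posterior odds = prior odds * LR
= (1 * 13) / (9 * 9)
= 13/81 = 0.1605

0.1605


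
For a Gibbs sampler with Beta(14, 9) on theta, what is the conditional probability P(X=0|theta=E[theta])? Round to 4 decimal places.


E[theta] = 14/(14+9) = 0.6087
P(X=0|theta) = 1 - theta = 0.3913

0.3913


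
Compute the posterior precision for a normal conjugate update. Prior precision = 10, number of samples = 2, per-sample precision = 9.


tau_post = tau_0 + n * tau
= 10 + 2 * 9 = 28

28


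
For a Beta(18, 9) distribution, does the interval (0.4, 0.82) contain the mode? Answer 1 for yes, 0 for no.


Mode of Beta(a,b) = (a-1)/(a+b-2)
= (18-1)/(18+9-2) = 0.68
Check: 0.4 <= 0.68 <= 0.82?
Result: 1

1


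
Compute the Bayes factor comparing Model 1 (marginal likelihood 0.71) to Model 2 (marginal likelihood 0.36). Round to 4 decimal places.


BF12 = marginal likelihood of M1 / marginal likelihood of M2
= 0.71/0.36
= 1.9722

1.9722


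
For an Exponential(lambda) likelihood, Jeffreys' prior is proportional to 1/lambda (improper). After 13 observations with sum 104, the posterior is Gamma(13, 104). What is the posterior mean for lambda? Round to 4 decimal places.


Posterior = Gamma(n, sum_x) = Gamma(13, 104)
Posterior mean = shape/rate = 13/104
= 0.125

0.125


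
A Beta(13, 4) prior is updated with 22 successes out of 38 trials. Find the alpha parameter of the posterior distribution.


In the Beta-Binomial conjugate update:
alpha_post = alpha_prior + successes
= 13 + 22
= 35

35


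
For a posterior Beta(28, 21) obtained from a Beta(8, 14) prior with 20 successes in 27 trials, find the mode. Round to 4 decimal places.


Mode = (alpha - 1) / (alpha + beta - 2)
= 27 / 47
= 0.5745

0.5745


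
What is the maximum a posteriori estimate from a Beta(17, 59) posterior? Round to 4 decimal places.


The MAP estimate equals the mode of the distribution.
Mode of Beta(a,b) = (a-1)/(a+b-2)
= 16/74
= 0.2162

0.2162


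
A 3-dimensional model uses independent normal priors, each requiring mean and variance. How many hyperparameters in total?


Per parameter: 2 (mean and variance).
Total = 3 * 2 = 6

6


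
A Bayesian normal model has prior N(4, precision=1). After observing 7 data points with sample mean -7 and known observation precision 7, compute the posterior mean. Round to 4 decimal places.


Posterior mean = (prior_precision * prior_mean + n * data_precision * data_mean) / (prior_precision + n * data_precision)
Numerator = 1*4 + 7*7*-7 = -339
Denominator = 1 + 7*7 = 50
Posterior mean = -6.78

-6.78


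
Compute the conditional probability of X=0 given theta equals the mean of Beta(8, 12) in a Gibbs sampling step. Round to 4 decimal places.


Mean of Beta(8, 12) = 0.4
P(X=0 | theta=0.4) = 0.6

0.6


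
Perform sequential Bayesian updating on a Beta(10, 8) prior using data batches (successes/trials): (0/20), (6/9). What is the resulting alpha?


Accumulate successes: 6
Posterior alpha = prior alpha + sum of successes
= 10 + 6 = 16

16


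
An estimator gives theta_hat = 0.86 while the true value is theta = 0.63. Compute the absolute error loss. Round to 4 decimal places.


The absolute error loss is |theta_hat - theta|
= |0.86 - 0.63|
= 0.23

0.23


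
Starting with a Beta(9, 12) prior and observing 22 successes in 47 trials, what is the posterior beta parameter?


Posterior beta = prior beta + failures
Failures = 47 - 22 = 25
beta_post = 12 + 25 = 37

37


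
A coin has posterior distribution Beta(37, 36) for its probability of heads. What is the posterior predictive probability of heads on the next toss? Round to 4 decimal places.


Posterior predictive = E[theta] = alpha/(alpha+beta)
= 37/73
= 0.5068

0.5068


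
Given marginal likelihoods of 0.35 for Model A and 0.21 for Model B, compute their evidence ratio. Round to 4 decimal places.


Ratio = ML(A) / ML(B) = 0.35/0.21
= 1.6667

1.6667


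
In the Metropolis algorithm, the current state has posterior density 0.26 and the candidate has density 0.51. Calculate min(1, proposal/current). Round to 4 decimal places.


Ratio = 0.51/0.26 = 1.9615
Acceptance probability = min(1, 1.9615)
= 1.0

1.0


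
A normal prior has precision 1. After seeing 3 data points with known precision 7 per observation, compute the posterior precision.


In the conjugate normal model, precisions add:
tau_posterior = tau_prior + n * tau_data
= 1 + 3*7 = 22

22


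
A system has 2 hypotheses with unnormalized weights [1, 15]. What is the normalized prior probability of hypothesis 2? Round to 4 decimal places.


The normalized prior is the weight divided by the total.
Total weight = 16
P(H2) = 15 / 16 = 0.9375

0.9375


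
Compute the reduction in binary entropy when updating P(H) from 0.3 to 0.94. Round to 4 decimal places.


H_before = -p*log2(p) - (1-p)*log2(1-p) for p=0.3: 0.8813
H_after for p=0.94: 0.3274
Reduction = 0.8813 - 0.3274 = 0.5538

0.5538


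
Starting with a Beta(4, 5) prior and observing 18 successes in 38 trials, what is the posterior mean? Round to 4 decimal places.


Posterior parameters: alpha = 4 + 18 = 22
beta = 5 + 20 = 25
Posterior mean = alpha / (alpha + beta) = 22 / 47
= 0.4681

0.4681


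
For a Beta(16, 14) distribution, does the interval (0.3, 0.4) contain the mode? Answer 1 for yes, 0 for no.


Mode of Beta(a,b) = (a-1)/(a+b-2)
= (16-1)/(16+14-2) = 0.5357
Check: 0.3 <= 0.5357 <= 0.4?
Result: 0

0


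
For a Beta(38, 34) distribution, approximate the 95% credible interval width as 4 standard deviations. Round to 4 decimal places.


Variance of Beta(a,b) = ab / ((a+b)^2 * (a+b+1))
= 38*34 / ((72)^2 * 73)
= 0.0034
SD = sqrt(0.0034) = 0.0584
Width = 4 * SD = 0.2337

0.2337


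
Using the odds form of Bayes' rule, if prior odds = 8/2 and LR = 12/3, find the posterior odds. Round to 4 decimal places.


Bayes' rule in odds form: posterior odds = prior odds * LR
= (8 * 12) / (2 * 3)
= 96/6 = 16.0

16.0


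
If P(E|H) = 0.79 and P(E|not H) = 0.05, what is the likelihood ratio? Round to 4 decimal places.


Likelihood ratio = P(E|H) / P(E|not H)
= 0.79 / 0.05
= 15.8

15.8


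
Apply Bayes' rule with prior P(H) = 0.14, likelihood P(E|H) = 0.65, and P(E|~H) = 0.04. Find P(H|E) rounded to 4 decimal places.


Step 1: Compute marginal P(E) = P(E|H)P(H) + P(E|~H)P(~H)
= 0.65*0.14 + 0.04*0.86 = 0.1254
Step 2: P(H|E) = P(E|H)P(H)/P(E) = 0.091/0.1254
= 0.7257

0.7257


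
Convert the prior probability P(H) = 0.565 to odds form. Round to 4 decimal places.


P(not H) = 1 - 0.565 = 0.435
Odds = 0.565 / 0.435 = 1.2989

1.2989


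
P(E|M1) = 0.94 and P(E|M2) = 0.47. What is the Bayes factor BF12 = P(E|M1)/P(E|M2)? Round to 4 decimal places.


Bayes factor BF12 = P(E|M1) / P(E|M2)
= 0.94 / 0.47
= 2.0

2.0


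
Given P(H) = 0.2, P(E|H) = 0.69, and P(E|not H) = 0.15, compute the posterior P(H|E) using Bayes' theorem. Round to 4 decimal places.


By Bayes' theorem: P(H|E) = P(E|H)*P(H) / P(E)
P(E) = P(E|H)*P(H) + P(E|not H)*P(not H)
P(E) = 0.69*0.2 + 0.15*0.8 = 0.258
P(H|E) = 0.69*0.2 / 0.258 = 0.5349

0.5349


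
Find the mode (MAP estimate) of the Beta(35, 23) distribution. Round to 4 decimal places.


For Beta(a,b) with a,b > 1:
Mode = (a-1)/(a+b-2) = (35-1)/(58-2)
= 34/56 = 0.6071

0.6071


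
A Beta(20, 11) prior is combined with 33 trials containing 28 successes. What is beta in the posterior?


In conjugate updating:
beta_posterior = beta_prior + (n - k)
= 11 + (33 - 28)
= 11 + 5 = 16

16


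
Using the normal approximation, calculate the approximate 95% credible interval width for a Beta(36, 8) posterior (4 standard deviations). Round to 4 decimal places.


Var(Beta) = 36*8/(44^2 * 45) = 0.0033
SD = 0.0575
Width ~ 4*SD = 0.23

0.23


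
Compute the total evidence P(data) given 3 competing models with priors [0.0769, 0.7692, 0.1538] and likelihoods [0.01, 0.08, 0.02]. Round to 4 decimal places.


Marginal likelihood = sum P(model_i) * P(data|model_i)
Model 1: 0.0769 * 0.01 = 0.0008
Model 2: 0.7692 * 0.08 = 0.0615
Model 3: 0.1538 * 0.02 = 0.0031
Total = 0.0654

0.0654


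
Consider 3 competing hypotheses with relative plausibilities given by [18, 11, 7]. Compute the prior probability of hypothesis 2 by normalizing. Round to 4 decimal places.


Sum of weights = 18 + 11 + 7 = 36
Normalized prior for H2 = 11 / 36
= 0.3056

0.3056


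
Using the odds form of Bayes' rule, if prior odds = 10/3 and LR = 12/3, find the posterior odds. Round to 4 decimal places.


Bayes' rule in odds form: posterior odds = prior odds * LR
= (10 * 12) / (3 * 3)
= 120/9 = 13.3333

13.3333


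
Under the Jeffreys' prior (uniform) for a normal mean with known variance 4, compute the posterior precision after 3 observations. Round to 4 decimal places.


Prior precision = 0 (flat prior).
Post. prec. = 0 + n/var = 3/4 = 0.75

0.75


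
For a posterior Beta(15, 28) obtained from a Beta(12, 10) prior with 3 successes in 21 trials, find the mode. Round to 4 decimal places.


Mode = (alpha - 1) / (alpha + beta - 2)
= 14 / 41
= 0.3415

0.3415


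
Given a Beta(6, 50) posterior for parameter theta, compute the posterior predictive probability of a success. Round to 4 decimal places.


For a Beta-Bernoulli model, the predictive probability is the mean:
P(success) = 6/(6+50) = 6/56 = 0.1071

0.1071


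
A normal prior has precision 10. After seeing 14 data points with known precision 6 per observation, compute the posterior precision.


In the conjugate normal model, precisions add:
tau_posterior = tau_prior + n * tau_data
= 10 + 14*6 = 94

94


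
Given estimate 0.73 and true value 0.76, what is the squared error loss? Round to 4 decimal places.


Squared error = (estimate - true)^2
Difference = -0.03
Loss = -0.03^2 = 0.0009

0.0009


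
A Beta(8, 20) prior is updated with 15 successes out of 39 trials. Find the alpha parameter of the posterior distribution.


In the Beta-Binomial conjugate update:
alpha_post = alpha_prior + successes
= 8 + 15
= 23

23


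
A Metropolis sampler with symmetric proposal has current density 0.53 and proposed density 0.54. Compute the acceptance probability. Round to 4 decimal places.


For symmetric proposals, acceptance = min(1, pi(x*)/pi(x))
= min(1, 0.54/0.53)
= min(1, 1.0189) = 1.0

1.0


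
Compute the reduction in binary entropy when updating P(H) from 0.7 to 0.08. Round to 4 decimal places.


H_before = -p*log2(p) - (1-p)*log2(1-p) for p=0.7: 0.8813
H_after for p=0.08: 0.4022
Reduction = 0.8813 - 0.4022 = 0.4791

0.4791


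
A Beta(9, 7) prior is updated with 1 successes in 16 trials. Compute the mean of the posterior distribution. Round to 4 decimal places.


After update: Beta(10, 22)
Mean = 10 / (10 + 22) = 10 / 32
= 0.3125

0.3125


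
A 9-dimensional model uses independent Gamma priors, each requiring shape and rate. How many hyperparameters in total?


Per parameter: 2 (shape and rate).
Total = 9 * 2 = 18

18


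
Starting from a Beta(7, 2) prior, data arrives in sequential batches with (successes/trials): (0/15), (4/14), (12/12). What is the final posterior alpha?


In sequential Bayesian updating, we sum all successes.
Total successes = 16
Final alpha = 7 + 16 = 23

23


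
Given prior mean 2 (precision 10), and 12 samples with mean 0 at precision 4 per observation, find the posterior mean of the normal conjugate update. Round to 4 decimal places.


The posterior mean is a precision-weighted average of prior and data.
Post. prec. = 10 + 48 = 58
Post. mean = (20 + 0)/58 = 20/58 = 0.3448

0.3448


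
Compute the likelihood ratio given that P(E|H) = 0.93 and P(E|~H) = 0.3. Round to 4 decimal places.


LR = P(E|H) / P(E|~H)
= 0.93 / 0.3 = 3.1

3.1


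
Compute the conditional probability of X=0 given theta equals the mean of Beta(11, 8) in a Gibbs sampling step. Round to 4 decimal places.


Mean of Beta(11, 8) = 0.5789
P(X=0 | theta=0.5789) = 0.4211

0.4211


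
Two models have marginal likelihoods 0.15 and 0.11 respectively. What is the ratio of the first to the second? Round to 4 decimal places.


Evidence ratio = 0.15 / 0.11
= 1.3636

1.3636


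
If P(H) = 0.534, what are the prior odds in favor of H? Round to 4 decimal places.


Prior odds = P(H) / (1 - P(H))
= 0.534 / 0.466
= 1.1459

1.1459


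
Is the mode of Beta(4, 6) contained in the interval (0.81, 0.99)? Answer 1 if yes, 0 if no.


Mode = (a-1)/(a+b-2) = 3/8 = 0.375
Interval: (0.81, 0.99)
Contains mode? 0

0


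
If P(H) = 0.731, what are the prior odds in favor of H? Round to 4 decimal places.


Prior odds = P(H) / (1 - P(H))
= 0.731 / 0.269
= 2.7175

2.7175


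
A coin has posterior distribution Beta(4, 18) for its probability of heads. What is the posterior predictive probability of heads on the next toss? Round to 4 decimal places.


Posterior predictive = E[theta] = alpha/(alpha+beta)
= 4/22
= 0.1818

0.1818


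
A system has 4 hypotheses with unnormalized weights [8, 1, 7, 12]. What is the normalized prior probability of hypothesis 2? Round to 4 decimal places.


The normalized prior is the weight divided by the total.
Total weight = 28
P(H2) = 1 / 28 = 0.0357

0.0357


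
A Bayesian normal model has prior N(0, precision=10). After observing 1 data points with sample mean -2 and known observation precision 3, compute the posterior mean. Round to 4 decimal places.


Posterior mean = (prior_precision * prior_mean + n * data_precision * data_mean) / (prior_precision + n * data_precision)
Numerator = 10*0 + 1*3*-2 = -6
Denominator = 10 + 1*3 = 13
Posterior mean = -0.4615

-0.4615


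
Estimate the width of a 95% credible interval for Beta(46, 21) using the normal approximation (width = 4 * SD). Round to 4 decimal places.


For Beta(a,b): Var = ab/((a+b)^2(a+b+1))
Var = 0.0032, SD = 0.0563
Approximate 95% CI width = 4 * 0.0563 = 0.225

0.225
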